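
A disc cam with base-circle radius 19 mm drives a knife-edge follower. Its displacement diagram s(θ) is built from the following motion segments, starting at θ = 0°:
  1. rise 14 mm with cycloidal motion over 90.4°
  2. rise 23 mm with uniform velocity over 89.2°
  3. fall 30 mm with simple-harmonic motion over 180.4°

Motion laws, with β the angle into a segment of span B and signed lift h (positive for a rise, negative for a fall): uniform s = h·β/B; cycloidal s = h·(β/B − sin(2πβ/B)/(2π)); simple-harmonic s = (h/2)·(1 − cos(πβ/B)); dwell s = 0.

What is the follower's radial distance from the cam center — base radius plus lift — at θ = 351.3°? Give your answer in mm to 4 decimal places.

seg 1 [0°–90.4°] cycloidal, h=14: full span → s += 14 → s = 14.0000
seg 2 [90.4°–179.6°] uniform, h=23: full span → s += 23 → s = 37.0000
seg 3 [179.6°–360°] simple-harmonic, h=-30: θ=351.3° here. β=171.7, B=180.4. -30/2·(1 − cos(π·0.9518)) = -29.8282 → s = 7.1718
radial distance = base radius + s = 19 + 7.1718 = 26.1718

26.1718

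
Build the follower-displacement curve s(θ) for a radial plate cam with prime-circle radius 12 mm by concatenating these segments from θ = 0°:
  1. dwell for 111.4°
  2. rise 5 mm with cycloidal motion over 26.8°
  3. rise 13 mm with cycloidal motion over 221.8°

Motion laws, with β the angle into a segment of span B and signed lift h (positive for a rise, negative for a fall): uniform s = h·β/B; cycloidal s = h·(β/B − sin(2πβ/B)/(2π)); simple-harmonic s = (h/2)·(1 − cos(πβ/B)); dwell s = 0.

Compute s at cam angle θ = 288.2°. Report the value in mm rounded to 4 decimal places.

seg 1 [0°–111.4°] dwell: s stays 0.0000
seg 2 [111.4°–138.2°] cycloidal, h=5: full span → s += 5 → s = 5.0000
seg 3 [138.2°–360°] cycloidal, h=13: θ=288.2° here. β=150, B=221.8. 13·(0.6763 − sin(2π·0.6763)/(2π)) = 10.6427 → s = 15.6427

15.6427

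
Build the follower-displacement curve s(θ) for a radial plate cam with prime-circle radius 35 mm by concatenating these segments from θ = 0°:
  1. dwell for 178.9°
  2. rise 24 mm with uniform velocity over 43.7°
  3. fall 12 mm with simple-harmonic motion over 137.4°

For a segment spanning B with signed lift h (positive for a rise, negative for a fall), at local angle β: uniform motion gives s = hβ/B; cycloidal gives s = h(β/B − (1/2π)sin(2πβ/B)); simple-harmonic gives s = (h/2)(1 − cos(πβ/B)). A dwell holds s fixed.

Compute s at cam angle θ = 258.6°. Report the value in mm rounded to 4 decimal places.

seg 1 [0°–178.9°] dwell: s stays 0.0000
seg 2 [178.9°–222.6°] uniform, h=24: full span → s += 24 → s = 24.0000
seg 3 [222.6°–360°] simple-harmonic, h=-12: θ=258.6° here. β=36, B=137.4. -12/2·(1 − cos(π·0.2620)) = -1.9204 → s = 22.0796

22.0796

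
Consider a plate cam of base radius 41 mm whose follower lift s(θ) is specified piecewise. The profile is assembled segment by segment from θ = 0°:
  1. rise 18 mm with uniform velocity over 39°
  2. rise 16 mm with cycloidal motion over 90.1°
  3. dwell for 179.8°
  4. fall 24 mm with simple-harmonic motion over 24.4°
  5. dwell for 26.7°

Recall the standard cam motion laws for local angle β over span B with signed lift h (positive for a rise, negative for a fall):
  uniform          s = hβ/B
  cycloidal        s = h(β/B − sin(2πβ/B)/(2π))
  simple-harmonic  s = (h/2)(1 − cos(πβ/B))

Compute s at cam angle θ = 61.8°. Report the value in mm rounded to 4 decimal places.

seg 1 [0°–39°] uniform, h=18: full span → s += 18 → s = 18.0000
seg 2 [39°–129.1°] cycloidal, h=16: θ=61.8° here. β=22.8, B=90.1. 16·(0.2531 − sin(2π·0.2531)/(2π)) = 1.5028 → s = 19.5028

19.5028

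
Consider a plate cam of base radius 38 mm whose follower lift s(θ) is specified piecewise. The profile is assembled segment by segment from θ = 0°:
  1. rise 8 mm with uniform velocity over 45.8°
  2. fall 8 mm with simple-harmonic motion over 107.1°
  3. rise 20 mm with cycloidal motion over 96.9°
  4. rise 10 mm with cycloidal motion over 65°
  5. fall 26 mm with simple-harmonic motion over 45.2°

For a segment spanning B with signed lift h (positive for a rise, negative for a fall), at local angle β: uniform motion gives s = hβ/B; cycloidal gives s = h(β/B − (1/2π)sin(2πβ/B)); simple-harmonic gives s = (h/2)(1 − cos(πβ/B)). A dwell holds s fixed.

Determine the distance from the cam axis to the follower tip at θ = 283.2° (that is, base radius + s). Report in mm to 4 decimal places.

seg 1 [0°–45.8°] uniform, h=8: full span → s += 8 → s = 8.0000
seg 2 [45.8°–152.9°] simple-harmonic, h=-8: full span → s += -8 → s = 0.0000
seg 3 [152.9°–249.8°] cycloidal, h=20: full span → s += 20 → s = 20.0000
seg 4 [249.8°–314.8°] cycloidal, h=10: θ=283.2° here. β=33.4, B=65. 10·(0.5138 − sin(2π·0.5138)/(2π)) = 5.2767 → s = 25.2767
radial distance = base radius + s = 38 + 25.2767 = 63.2767

63.2767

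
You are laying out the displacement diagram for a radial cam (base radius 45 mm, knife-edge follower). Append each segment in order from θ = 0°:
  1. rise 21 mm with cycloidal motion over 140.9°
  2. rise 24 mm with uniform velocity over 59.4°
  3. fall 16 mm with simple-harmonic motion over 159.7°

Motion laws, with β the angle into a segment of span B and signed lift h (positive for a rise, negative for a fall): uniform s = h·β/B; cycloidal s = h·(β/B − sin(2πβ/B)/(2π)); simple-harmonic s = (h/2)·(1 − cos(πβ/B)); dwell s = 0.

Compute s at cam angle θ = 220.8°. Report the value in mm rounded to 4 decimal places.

seg 1 [0°–140.9°] cycloidal, h=21: full span → s += 21 → s = 21.0000
seg 2 [140.9°–200.3°] uniform, h=24: full span → s += 24 → s = 45.0000
seg 3 [200.3°–360°] simple-harmonic, h=-16: θ=220.8° here. β=20.5, B=159.7. -16/2·(1 − cos(π·0.1284)) = -0.6417 → s = 44.3583

44.3583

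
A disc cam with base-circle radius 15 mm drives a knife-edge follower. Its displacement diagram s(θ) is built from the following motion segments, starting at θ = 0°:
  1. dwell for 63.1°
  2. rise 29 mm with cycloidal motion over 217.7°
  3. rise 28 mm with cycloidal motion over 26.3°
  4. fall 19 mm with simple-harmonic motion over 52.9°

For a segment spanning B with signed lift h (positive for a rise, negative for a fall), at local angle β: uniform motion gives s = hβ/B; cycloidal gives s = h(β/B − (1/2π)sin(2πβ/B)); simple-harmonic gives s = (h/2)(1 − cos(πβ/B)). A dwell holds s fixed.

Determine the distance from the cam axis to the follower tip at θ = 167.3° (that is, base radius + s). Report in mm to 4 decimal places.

seg 1 [0°–63.1°] dwell: s stays 0.0000
seg 2 [63.1°–280.8°] cycloidal, h=29: θ=167.3° here. β=104.2, B=217.7. 29·(0.4786 − sin(2π·0.4786)/(2π)) = 13.2630 → s = 13.2630
radial distance = base radius + s = 15 + 13.2630 = 28.2630

28.2630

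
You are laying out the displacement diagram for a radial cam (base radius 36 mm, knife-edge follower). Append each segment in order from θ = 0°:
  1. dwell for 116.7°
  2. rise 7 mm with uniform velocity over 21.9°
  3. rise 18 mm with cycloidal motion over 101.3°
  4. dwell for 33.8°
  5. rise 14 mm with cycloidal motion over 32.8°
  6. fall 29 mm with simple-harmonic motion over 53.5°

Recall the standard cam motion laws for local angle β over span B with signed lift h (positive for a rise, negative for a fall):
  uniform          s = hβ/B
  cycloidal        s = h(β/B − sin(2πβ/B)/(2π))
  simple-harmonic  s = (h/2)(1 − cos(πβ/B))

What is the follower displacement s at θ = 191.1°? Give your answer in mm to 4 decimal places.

seg 1 [0°–116.7°] dwell: s stays 0.0000
seg 2 [116.7°–138.6°] uniform, h=7: full span → s += 7 → s = 7.0000
seg 3 [138.6°–239.9°] cycloidal, h=18: θ=191.1° here. β=52.5, B=101.3. 18·(0.5183 − sin(2π·0.5183)/(2π)) = 9.6567 → s = 16.6567

16.6567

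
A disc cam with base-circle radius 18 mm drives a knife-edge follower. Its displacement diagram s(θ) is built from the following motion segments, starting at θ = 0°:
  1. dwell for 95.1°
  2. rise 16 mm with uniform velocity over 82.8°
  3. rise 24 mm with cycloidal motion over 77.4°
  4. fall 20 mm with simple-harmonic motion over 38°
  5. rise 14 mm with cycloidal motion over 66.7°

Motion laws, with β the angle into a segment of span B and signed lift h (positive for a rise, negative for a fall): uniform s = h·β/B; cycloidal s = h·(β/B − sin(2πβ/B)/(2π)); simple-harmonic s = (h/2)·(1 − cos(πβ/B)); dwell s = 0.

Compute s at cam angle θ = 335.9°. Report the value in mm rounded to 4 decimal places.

seg 1 [0°–95.1°] dwell: s stays 0.0000
seg 2 [95.1°–177.9°] uniform, h=16: full span → s += 16 → s = 16.0000
seg 3 [177.9°–255.3°] cycloidal, h=24: full span → s += 24 → s = 40.0000
seg 4 [255.3°–293.3°] simple-harmonic, h=-20: full span → s += -20 → s = 20.0000
seg 5 [293.3°–360°] cycloidal, h=14: θ=335.9° here. β=42.6, B=66.7. 14·(0.6387 − sin(2π·0.6387)/(2π)) = 10.6465 → s = 30.6465

30.6465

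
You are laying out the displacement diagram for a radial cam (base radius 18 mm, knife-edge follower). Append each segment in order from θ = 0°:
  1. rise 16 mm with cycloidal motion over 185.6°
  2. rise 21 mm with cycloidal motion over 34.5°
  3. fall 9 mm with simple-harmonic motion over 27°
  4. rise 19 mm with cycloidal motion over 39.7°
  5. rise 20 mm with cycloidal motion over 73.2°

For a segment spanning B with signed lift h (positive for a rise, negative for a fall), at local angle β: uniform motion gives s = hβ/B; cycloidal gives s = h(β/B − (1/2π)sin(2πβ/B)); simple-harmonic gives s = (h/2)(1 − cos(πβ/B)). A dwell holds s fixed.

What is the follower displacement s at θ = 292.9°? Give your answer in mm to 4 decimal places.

seg 1 [0°–185.6°] cycloidal, h=16: full span → s += 16 → s = 16.0000
seg 2 [185.6°–220.1°] cycloidal, h=21: full span → s += 21 → s = 37.0000
seg 3 [220.1°–247.1°] simple-harmonic, h=-9: full span → s += -9 → s = 28.0000
seg 4 [247.1°–286.8°] cycloidal, h=19: full span → s += 19 → s = 47.0000
seg 5 [286.8°–360°] cycloidal, h=20: θ=292.9° here. β=6.1, B=73.2. 20·(0.0833 − sin(2π·0.0833)/(2π)) = 0.0751 → s = 47.0751

47.0751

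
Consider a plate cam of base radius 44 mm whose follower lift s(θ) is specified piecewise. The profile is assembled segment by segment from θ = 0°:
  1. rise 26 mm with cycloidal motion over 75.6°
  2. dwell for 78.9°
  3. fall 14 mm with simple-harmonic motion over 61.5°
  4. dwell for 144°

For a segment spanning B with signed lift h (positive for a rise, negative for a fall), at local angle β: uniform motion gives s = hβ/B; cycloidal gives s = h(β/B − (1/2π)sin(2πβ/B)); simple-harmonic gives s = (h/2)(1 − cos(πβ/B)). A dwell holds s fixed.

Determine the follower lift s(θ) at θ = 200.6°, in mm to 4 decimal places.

seg 1 [0°–75.6°] cycloidal, h=26: full span → s += 26 → s = 26.0000
seg 2 [75.6°–154.5°] dwell: s stays 26.0000
seg 3 [154.5°–216°] simple-harmonic, h=-14: θ=200.6° here. β=46.1, B=61.5. -14/2·(1 − cos(π·0.7496)) = -11.9434 → s = 14.0566

14.0566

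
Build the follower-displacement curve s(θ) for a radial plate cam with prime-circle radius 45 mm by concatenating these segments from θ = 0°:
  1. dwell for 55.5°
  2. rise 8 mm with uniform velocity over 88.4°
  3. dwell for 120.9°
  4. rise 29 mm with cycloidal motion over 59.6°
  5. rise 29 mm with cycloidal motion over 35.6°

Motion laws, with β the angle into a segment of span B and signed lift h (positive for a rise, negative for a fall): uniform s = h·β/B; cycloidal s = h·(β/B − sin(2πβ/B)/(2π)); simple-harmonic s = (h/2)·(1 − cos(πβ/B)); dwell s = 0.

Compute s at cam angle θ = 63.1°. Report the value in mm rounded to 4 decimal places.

seg 1 [0°–55.5°] dwell: s stays 0.0000
seg 2 [55.5°–143.9°] uniform, h=8: θ=63.1° here. β=7.6, B=88.4. 8·7.6/88.4 = 0.6878 → s = 0.6878

0.6878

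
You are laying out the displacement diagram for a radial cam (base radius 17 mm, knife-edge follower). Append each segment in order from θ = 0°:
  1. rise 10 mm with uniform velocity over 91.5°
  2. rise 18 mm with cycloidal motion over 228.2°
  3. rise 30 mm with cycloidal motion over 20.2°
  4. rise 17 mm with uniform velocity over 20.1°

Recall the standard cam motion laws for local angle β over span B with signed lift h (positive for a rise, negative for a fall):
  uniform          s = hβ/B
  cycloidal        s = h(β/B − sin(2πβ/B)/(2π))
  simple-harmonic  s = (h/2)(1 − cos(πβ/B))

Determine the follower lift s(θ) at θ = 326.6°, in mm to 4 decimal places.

seg 1 [0°–91.5°] uniform, h=10: full span → s += 10 → s = 10.0000
seg 2 [91.5°–319.7°] cycloidal, h=18: full span → s += 18 → s = 28.0000
seg 3 [319.7°–339.9°] cycloidal, h=30: θ=326.6° here. β=6.9, B=20.2. 30·(0.3416 − sin(2π·0.3416)/(2π)) = 6.2418 → s = 34.2418

34.2418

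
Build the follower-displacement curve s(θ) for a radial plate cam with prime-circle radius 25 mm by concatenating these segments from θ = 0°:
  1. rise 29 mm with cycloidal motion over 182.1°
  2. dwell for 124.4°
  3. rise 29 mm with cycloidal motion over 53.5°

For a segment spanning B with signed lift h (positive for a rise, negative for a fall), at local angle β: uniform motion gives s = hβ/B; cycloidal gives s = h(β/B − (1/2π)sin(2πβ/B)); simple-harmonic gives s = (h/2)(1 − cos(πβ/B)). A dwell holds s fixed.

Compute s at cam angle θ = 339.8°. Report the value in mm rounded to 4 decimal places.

seg 1 [0°–182.1°] cycloidal, h=29: full span → s += 29 → s = 29.0000
seg 2 [182.1°–306.5°] dwell: s stays 29.0000
seg 3 [306.5°–360°] cycloidal, h=29: θ=339.8° here. β=33.3, B=53.5. 29·(0.6224 − sin(2π·0.6224)/(2π)) = 21.2610 → s = 50.2610

50.2610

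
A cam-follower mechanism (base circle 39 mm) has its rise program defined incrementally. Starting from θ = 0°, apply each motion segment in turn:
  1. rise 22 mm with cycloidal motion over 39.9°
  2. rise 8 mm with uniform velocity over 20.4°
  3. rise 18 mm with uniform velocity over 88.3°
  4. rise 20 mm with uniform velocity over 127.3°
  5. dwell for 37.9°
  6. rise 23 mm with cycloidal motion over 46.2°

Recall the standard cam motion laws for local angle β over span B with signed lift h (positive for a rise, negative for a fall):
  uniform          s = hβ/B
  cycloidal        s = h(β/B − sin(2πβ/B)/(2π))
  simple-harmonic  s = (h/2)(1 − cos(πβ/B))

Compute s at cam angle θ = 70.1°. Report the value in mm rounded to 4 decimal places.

seg 1 [0°–39.9°] cycloidal, h=22: full span → s += 22 → s = 22.0000
seg 2 [39.9°–60.3°] uniform, h=8: full span → s += 8 → s = 30.0000
seg 3 [60.3°–148.6°] uniform, h=18: θ=70.1° here. β=9.8, B=88.3. 18·9.8/88.3 = 1.9977 → s = 31.9977

31.9977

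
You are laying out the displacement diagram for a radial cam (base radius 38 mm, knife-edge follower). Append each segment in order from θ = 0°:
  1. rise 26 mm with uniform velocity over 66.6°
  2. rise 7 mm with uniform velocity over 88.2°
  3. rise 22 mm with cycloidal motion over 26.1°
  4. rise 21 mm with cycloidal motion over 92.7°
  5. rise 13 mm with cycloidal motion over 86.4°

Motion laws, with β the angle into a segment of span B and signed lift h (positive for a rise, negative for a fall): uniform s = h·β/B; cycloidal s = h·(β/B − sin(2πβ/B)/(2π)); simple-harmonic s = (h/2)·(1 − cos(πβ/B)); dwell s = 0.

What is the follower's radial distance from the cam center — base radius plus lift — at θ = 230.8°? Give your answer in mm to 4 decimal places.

seg 1 [0°–66.6°] uniform, h=26: full span → s += 26 → s = 26.0000
seg 2 [66.6°–154.8°] uniform, h=7: full span → s += 7 → s = 33.0000
seg 3 [154.8°–180.9°] cycloidal, h=22: full span → s += 22 → s = 55.0000
seg 4 [180.9°–273.6°] cycloidal, h=21: θ=230.8° here. β=49.9, B=92.7. 21·(0.5383 − sin(2π·0.5383)/(2π)) = 12.1007 → s = 67.1007
radial distance = base radius + s = 38 + 67.1007 = 105.1007

105.1007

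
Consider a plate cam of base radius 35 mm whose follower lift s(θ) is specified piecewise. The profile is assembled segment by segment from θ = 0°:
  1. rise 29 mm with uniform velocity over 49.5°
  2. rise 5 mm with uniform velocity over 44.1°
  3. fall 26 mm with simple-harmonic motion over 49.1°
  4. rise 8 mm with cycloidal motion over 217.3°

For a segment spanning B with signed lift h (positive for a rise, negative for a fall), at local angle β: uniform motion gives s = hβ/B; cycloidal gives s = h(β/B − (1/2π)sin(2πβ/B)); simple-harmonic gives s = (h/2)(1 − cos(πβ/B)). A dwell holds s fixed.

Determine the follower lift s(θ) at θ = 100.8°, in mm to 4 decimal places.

seg 1 [0°–49.5°] uniform, h=29: full span → s += 29 → s = 29.0000
seg 2 [49.5°–93.6°] uniform, h=5: full span → s += 5 → s = 34.0000
seg 3 [93.6°–142.7°] simple-harmonic, h=-26: θ=100.8° here. β=7.2, B=49.1. -26/2·(1 − cos(π·0.1466)) = -1.3553 → s = 32.6447

32.6447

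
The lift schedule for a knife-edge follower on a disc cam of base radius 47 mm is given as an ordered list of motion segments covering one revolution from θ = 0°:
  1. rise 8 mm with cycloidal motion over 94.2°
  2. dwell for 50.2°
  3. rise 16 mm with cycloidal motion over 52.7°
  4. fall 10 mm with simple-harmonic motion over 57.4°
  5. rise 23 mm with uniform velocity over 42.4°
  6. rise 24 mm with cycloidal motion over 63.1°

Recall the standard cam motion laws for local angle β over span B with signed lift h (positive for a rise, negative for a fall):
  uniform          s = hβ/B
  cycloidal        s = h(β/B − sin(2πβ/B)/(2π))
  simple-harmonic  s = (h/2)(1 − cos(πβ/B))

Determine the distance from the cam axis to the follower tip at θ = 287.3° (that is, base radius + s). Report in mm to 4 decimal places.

seg 1 [0°–94.2°] cycloidal, h=8: full span → s += 8 → s = 8.0000
seg 2 [94.2°–144.4°] dwell: s stays 8.0000
seg 3 [144.4°–197.1°] cycloidal, h=16: full span → s += 16 → s = 24.0000
seg 4 [197.1°–254.5°] simple-harmonic, h=-10: full span → s += -10 → s = 14.0000
seg 5 [254.5°–296.9°] uniform, h=23: θ=287.3° here. β=32.8, B=42.4. 23·32.8/42.4 = 17.7925 → s = 31.7925
radial distance = base radius + s = 47 + 31.7925 = 78.7925

78.7925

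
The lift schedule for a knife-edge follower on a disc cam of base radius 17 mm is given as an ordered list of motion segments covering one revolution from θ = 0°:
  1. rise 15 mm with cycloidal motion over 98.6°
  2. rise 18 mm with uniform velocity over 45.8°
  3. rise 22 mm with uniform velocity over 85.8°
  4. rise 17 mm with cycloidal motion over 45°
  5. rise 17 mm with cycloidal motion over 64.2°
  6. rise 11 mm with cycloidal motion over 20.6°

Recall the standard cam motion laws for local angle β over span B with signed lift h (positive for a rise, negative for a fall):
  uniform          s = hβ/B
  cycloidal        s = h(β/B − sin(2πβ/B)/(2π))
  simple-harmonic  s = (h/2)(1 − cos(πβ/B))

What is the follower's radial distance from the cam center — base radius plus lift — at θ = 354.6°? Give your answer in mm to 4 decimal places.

seg 1 [0°–98.6°] cycloidal, h=15: full span → s += 15 → s = 15.0000
seg 2 [98.6°–144.4°] uniform, h=18: full span → s += 18 → s = 33.0000
seg 3 [144.4°–230.2°] uniform, h=22: full span → s += 22 → s = 55.0000
seg 4 [230.2°–275.2°] cycloidal, h=17: full span → s += 17 → s = 72.0000
seg 5 [275.2°–339.4°] cycloidal, h=17: full span → s += 17 → s = 89.0000
seg 6 [339.4°–360°] cycloidal, h=11: θ=354.6° here. β=15.2, B=20.6. 11·(0.7379 − sin(2π·0.7379)/(2π)) = 9.8621 → s = 98.8621
radial distance = base radius + s = 17 + 98.8621 = 115.8621

115.8621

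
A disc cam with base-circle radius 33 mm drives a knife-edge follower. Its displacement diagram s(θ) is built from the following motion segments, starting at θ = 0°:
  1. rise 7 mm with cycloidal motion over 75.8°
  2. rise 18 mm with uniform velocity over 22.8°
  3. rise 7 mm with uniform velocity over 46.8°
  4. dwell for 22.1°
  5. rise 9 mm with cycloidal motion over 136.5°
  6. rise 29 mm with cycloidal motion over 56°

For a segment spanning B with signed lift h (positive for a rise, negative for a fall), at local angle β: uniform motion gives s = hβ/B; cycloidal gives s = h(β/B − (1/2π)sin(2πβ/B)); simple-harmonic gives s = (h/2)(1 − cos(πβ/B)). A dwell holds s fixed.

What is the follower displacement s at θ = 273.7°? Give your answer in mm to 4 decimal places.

seg 1 [0°–75.8°] cycloidal, h=7: full span → s += 7 → s = 7.0000
seg 2 [75.8°–98.6°] uniform, h=18: full span → s += 18 → s = 25.0000
seg 3 [98.6°–145.4°] uniform, h=7: full span → s += 7 → s = 32.0000
seg 4 [145.4°–167.5°] dwell: s stays 32.0000
seg 5 [167.5°–304°] cycloidal, h=9: θ=273.7° here. β=106.2, B=136.5. 9·(0.7780 − sin(2π·0.7780)/(2π)) = 8.4124 → s = 40.4124

40.4124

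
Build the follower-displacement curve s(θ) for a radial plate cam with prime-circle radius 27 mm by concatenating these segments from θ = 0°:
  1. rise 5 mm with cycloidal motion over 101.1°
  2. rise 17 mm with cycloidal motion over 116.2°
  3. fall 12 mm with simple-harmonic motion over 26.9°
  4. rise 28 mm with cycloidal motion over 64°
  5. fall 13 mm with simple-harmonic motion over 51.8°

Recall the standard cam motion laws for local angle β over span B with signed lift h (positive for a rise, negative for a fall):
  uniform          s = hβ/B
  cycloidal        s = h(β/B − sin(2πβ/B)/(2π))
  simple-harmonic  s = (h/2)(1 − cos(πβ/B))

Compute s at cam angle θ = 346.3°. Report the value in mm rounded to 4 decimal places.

seg 1 [0°–101.1°] cycloidal, h=5: full span → s += 5 → s = 5.0000
seg 2 [101.1°–217.3°] cycloidal, h=17: full span → s += 17 → s = 22.0000
seg 3 [217.3°–244.2°] simple-harmonic, h=-12: full span → s += -12 → s = 10.0000
seg 4 [244.2°–308.2°] cycloidal, h=28: full span → s += 28 → s = 38.0000
seg 5 [308.2°–360°] simple-harmonic, h=-13: θ=346.3° here. β=38.1, B=51.8. -13/2·(1 − cos(π·0.7355)) = -10.8824 → s = 27.1176

27.1176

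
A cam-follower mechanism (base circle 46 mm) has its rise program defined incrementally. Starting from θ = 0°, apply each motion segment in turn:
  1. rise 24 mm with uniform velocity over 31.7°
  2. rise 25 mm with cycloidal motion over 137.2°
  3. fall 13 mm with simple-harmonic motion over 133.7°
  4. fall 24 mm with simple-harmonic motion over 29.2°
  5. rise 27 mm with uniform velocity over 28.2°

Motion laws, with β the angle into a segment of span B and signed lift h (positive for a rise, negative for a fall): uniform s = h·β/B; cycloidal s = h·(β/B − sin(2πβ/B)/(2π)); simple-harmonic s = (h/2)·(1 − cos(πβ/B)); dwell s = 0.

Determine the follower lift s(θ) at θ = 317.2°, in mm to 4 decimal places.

seg 1 [0°–31.7°] uniform, h=24: full span → s += 24 → s = 24.0000
seg 2 [31.7°–168.9°] cycloidal, h=25: full span → s += 25 → s = 49.0000
seg 3 [168.9°–302.6°] simple-harmonic, h=-13: full span → s += -13 → s = 36.0000
seg 4 [302.6°–331.8°] simple-harmonic, h=-24: θ=317.2° here. β=14.6, B=29.2. -24/2·(1 − cos(π·0.5000)) = -12.0000 → s = 24.0000

24.0000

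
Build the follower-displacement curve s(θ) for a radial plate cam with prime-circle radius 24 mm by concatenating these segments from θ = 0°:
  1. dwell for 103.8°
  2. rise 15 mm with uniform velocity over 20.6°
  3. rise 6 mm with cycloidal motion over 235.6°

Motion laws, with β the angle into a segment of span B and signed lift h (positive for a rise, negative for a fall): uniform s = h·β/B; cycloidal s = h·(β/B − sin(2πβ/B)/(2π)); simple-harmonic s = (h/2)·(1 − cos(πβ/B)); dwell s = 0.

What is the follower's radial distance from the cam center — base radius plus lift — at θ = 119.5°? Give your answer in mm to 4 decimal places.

seg 1 [0°–103.8°] dwell: s stays 0.0000
seg 2 [103.8°–124.4°] uniform, h=15: θ=119.5° here. β=15.7, B=20.6. 15·15.7/20.6 = 11.4320 → s = 11.4320
radial distance = base radius + s = 24 + 11.4320 = 35.4320

35.4320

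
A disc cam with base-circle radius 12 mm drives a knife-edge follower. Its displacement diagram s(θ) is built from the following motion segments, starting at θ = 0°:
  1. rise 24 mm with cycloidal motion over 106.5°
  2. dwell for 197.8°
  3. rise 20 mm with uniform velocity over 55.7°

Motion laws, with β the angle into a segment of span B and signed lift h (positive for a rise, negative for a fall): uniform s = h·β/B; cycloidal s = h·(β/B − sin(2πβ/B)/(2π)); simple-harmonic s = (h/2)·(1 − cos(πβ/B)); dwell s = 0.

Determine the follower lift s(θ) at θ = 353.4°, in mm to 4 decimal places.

seg 1 [0°–106.5°] cycloidal, h=24: full span → s += 24 → s = 24.0000
seg 2 [106.5°–304.3°] dwell: s stays 24.0000
seg 3 [304.3°–360°] uniform, h=20: θ=353.4° here. β=49.1, B=55.7. 20·49.1/55.7 = 17.6302 → s = 41.6302

41.6302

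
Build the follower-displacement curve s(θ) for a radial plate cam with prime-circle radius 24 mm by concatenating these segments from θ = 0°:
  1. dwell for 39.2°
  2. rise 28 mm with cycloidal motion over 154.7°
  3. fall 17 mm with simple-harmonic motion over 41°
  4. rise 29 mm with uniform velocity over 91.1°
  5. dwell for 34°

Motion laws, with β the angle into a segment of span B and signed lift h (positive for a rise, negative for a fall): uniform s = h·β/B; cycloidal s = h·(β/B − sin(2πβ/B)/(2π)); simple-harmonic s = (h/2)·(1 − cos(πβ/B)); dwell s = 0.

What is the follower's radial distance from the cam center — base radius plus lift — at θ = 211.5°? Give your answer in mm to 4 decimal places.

seg 1 [0°–39.2°] dwell: s stays 0.0000
seg 2 [39.2°–193.9°] cycloidal, h=28: full span → s += 28 → s = 28.0000
seg 3 [193.9°–234.9°] simple-harmonic, h=-17: θ=211.5° here. β=17.6, B=41. -17/2·(1 − cos(π·0.4293)) = -6.6267 → s = 21.3733
radial distance = base radius + s = 24 + 21.3733 = 45.3733

45.3733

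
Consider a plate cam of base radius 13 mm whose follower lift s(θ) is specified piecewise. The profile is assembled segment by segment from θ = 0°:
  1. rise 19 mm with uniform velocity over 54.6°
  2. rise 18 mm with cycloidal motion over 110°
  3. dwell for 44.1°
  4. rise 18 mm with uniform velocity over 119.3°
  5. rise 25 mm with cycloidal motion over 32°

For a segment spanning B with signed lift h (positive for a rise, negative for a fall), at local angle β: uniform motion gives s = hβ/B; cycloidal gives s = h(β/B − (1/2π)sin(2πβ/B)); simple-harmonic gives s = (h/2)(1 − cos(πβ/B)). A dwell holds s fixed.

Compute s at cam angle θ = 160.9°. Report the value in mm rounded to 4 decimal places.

seg 1 [0°–54.6°] uniform, h=19: full span → s += 19 → s = 19.0000
seg 2 [54.6°–164.6°] cycloidal, h=18: θ=160.9° here. β=106.3, B=110. 18·(0.9664 − sin(2π·0.9664)/(2π)) = 17.9955 → s = 36.9955

36.9955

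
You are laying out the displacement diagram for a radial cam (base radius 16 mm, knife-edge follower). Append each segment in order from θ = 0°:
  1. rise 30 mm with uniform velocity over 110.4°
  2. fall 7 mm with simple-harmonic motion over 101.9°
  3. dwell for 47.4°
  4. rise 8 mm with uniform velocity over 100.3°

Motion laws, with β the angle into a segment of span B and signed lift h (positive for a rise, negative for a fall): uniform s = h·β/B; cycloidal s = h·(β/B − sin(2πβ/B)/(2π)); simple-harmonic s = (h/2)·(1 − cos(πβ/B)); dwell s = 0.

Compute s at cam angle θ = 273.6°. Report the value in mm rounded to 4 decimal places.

seg 1 [0°–110.4°] uniform, h=30: full span → s += 30 → s = 30.0000
seg 2 [110.4°–212.3°] simple-harmonic, h=-7: full span → s += -7 → s = 23.0000
seg 3 [212.3°–259.7°] dwell: s stays 23.0000
seg 4 [259.7°–360°] uniform, h=8: θ=273.6° here. β=13.9, B=100.3. 8·13.9/100.3 = 1.1087 → s = 24.1087

24.1087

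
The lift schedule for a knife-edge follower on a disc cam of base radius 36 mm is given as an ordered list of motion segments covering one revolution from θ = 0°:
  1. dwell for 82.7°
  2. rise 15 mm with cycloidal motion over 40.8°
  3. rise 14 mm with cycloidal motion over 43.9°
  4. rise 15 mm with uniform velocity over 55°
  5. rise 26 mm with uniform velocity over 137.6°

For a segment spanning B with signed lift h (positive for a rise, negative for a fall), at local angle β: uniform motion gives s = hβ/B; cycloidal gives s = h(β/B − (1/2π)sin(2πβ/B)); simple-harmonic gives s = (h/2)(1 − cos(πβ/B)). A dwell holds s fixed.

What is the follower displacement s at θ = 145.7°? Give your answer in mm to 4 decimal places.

seg 1 [0°–82.7°] dwell: s stays 0.0000
seg 2 [82.7°–123.5°] cycloidal, h=15: full span → s += 15 → s = 15.0000
seg 3 [123.5°–167.4°] cycloidal, h=14: θ=145.7° here. β=22.2, B=43.9. 14·(0.5057 − sin(2π·0.5057)/(2π)) = 7.1594 → s = 22.1594

22.1594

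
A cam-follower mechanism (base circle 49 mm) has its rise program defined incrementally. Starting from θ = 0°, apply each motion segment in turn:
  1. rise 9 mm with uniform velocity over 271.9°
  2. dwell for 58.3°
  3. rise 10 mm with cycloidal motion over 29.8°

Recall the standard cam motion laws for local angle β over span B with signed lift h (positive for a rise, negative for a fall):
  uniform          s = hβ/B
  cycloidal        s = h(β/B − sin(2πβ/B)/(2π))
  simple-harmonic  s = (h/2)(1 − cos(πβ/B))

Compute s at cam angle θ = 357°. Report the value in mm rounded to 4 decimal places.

seg 1 [0°–271.9°] uniform, h=9: full span → s += 9 → s = 9.0000
seg 2 [271.9°–330.2°] dwell: s stays 9.0000
seg 3 [330.2°–360°] cycloidal, h=10: θ=357° here. β=26.8, B=29.8. 10·(0.8993 − sin(2π·0.8993)/(2π)) = 9.9342 → s = 18.9342

18.9342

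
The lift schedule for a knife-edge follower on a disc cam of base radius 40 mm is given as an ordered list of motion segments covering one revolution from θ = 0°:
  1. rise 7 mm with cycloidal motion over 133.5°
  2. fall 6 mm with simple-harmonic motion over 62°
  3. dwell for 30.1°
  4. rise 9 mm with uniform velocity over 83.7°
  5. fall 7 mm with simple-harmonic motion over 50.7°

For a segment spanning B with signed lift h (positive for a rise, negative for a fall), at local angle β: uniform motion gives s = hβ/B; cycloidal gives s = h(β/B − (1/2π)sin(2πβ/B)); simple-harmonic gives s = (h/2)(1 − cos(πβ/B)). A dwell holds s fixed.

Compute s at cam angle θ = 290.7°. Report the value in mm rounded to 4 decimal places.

seg 1 [0°–133.5°] cycloidal, h=7: full span → s += 7 → s = 7.0000
seg 2 [133.5°–195.5°] simple-harmonic, h=-6: full span → s += -6 → s = 1.0000
seg 3 [195.5°–225.6°] dwell: s stays 1.0000
seg 4 [225.6°–309.3°] uniform, h=9: θ=290.7° here. β=65.1, B=83.7. 9·65.1/83.7 = 7.0000 → s = 8.0000

8.0000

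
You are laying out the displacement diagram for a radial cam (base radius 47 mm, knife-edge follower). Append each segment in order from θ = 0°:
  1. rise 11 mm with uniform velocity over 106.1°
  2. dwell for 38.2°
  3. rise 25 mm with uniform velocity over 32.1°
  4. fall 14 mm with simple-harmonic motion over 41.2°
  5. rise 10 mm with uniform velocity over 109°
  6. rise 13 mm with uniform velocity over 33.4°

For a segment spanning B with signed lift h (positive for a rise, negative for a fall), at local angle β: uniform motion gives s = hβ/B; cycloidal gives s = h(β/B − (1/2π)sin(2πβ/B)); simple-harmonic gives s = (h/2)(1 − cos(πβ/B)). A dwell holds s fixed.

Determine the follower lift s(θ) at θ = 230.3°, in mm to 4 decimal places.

seg 1 [0°–106.1°] uniform, h=11: full span → s += 11 → s = 11.0000
seg 2 [106.1°–144.3°] dwell: s stays 11.0000
seg 3 [144.3°–176.4°] uniform, h=25: full span → s += 25 → s = 36.0000
seg 4 [176.4°–217.6°] simple-harmonic, h=-14: full span → s += -14 → s = 22.0000
seg 5 [217.6°–326.6°] uniform, h=10: θ=230.3° here. β=12.7, B=109. 10·12.7/109 = 1.1651 → s = 23.1651

23.1651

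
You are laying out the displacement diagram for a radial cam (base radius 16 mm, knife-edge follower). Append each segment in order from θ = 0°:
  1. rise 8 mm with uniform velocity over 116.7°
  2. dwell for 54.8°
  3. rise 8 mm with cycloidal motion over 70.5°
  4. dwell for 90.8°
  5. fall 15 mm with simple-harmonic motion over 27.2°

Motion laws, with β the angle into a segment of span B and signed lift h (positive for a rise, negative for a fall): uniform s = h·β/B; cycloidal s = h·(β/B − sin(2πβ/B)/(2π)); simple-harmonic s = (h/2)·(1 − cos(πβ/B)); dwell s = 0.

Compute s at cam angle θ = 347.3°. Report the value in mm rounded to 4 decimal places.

seg 1 [0°–116.7°] uniform, h=8: full span → s += 8 → s = 8.0000
seg 2 [116.7°–171.5°] dwell: s stays 8.0000
seg 3 [171.5°–242°] cycloidal, h=8: full span → s += 8 → s = 16.0000
seg 4 [242°–332.8°] dwell: s stays 16.0000
seg 5 [332.8°–360°] simple-harmonic, h=-15: θ=347.3° here. β=14.5, B=27.2. -15/2·(1 − cos(π·0.5331)) = -8.2782 → s = 7.7218

7.7218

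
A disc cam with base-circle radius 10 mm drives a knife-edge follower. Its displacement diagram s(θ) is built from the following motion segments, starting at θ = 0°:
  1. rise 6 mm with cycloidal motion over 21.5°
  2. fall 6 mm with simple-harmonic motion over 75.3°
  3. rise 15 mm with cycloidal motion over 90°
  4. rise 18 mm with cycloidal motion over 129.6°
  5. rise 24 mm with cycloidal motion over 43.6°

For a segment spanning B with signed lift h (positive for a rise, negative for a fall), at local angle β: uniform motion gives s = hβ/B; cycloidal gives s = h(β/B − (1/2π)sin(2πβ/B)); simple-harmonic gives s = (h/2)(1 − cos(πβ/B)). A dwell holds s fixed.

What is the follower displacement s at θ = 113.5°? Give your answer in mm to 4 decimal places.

seg 1 [0°–21.5°] cycloidal, h=6: full span → s += 6 → s = 6.0000
seg 2 [21.5°–96.8°] simple-harmonic, h=-6: full span → s += -6 → s = 0.0000
seg 3 [96.8°–186.8°] cycloidal, h=15: θ=113.5° here. β=16.7, B=90. 15·(0.1856 − sin(2π·0.1856)/(2π)) = 0.5891 → s = 0.5891

0.5891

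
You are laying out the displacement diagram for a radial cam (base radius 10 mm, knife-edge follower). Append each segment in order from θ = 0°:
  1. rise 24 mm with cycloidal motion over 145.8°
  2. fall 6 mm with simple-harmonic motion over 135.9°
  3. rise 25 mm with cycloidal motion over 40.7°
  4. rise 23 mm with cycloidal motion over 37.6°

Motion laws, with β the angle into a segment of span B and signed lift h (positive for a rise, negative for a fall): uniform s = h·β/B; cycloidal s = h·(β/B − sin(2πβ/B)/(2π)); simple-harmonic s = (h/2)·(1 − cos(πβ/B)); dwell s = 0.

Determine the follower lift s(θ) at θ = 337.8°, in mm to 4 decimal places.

seg 1 [0°–145.8°] cycloidal, h=24: full span → s += 24 → s = 24.0000
seg 2 [145.8°–281.7°] simple-harmonic, h=-6: full span → s += -6 → s = 18.0000
seg 3 [281.7°–322.4°] cycloidal, h=25: full span → s += 25 → s = 43.0000
seg 4 [322.4°–360°] cycloidal, h=23: θ=337.8° here. β=15.4, B=37.6. 23·(0.4096 − sin(2π·0.4096)/(2π)) = 7.4505 → s = 50.4505

50.4505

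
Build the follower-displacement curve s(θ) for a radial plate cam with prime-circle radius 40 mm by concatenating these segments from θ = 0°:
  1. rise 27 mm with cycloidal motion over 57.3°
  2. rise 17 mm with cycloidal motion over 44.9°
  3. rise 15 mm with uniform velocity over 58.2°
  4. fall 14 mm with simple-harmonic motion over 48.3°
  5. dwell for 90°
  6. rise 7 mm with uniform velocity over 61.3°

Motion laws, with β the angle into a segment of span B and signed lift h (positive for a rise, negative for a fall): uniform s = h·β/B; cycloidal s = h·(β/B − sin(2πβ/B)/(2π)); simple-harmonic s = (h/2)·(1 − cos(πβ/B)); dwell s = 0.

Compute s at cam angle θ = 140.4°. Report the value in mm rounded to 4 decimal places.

seg 1 [0°–57.3°] cycloidal, h=27: full span → s += 27 → s = 27.0000
seg 2 [57.3°–102.2°] cycloidal, h=17: full span → s += 17 → s = 44.0000
seg 3 [102.2°–160.4°] uniform, h=15: θ=140.4° here. β=38.2, B=58.2. 15·38.2/58.2 = 9.8454 → s = 53.8454

53.8454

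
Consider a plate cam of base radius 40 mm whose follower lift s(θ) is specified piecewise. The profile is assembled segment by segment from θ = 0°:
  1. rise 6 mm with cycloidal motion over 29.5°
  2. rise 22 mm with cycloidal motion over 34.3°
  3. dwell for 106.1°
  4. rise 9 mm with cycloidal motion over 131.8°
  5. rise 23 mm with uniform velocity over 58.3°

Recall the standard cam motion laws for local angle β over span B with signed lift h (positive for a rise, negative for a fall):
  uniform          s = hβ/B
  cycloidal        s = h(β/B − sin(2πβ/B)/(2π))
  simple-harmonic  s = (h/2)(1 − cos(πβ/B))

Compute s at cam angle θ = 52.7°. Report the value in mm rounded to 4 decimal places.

seg 1 [0°–29.5°] cycloidal, h=6: full span → s += 6 → s = 6.0000
seg 2 [29.5°–63.8°] cycloidal, h=22: θ=52.7° here. β=23.2, B=34.3. 22·(0.6764 − sin(2π·0.6764)/(2π)) = 18.0140 → s = 24.0140

24.0140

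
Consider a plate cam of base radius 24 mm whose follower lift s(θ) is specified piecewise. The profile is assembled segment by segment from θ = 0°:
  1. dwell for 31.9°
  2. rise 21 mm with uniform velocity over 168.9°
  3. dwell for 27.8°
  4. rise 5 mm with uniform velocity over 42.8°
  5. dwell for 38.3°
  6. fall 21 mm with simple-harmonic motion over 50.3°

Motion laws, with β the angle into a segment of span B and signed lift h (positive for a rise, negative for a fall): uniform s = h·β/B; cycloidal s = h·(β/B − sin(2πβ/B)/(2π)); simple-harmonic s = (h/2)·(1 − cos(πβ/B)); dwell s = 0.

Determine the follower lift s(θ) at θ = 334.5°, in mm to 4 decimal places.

seg 1 [0°–31.9°] dwell: s stays 0.0000
seg 2 [31.9°–200.8°] uniform, h=21: full span → s += 21 → s = 21.0000
seg 3 [200.8°–228.6°] dwell: s stays 21.0000
seg 4 [228.6°–271.4°] uniform, h=5: full span → s += 5 → s = 26.0000
seg 5 [271.4°–309.7°] dwell: s stays 26.0000
seg 6 [309.7°–360°] simple-harmonic, h=-21: θ=334.5° here. β=24.8, B=50.3. -21/2·(1 − cos(π·0.4930)) = -10.2705 → s = 15.7295

15.7295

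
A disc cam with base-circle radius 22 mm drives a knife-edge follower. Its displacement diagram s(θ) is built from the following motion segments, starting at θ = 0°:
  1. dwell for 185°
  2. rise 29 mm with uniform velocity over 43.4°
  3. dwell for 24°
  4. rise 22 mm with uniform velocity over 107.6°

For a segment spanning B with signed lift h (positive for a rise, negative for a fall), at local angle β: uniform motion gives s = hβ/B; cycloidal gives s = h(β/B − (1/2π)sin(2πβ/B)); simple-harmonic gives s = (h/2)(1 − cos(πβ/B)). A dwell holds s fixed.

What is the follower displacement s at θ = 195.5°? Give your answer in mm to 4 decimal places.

seg 1 [0°–185°] dwell: s stays 0.0000
seg 2 [185°–228.4°] uniform, h=29: θ=195.5° here. β=10.5, B=43.4. 29·10.5/43.4 = 7.0161 → s = 7.0161

7.0161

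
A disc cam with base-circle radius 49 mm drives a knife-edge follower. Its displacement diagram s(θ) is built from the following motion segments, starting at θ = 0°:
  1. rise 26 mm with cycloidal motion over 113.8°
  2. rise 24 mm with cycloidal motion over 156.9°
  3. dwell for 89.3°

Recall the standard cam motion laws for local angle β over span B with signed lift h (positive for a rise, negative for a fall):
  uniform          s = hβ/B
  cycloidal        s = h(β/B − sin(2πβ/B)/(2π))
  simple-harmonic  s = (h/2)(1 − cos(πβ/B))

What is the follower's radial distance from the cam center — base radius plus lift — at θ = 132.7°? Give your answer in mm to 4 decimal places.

seg 1 [0°–113.8°] cycloidal, h=26: full span → s += 26 → s = 26.0000
seg 2 [113.8°–270.7°] cycloidal, h=24: θ=132.7° here. β=18.9, B=156.9. 24·(0.1205 − sin(2π·0.1205)/(2π)) = 0.2682 → s = 26.2682
radial distance = base radius + s = 49 + 26.2682 = 75.2682

75.2682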